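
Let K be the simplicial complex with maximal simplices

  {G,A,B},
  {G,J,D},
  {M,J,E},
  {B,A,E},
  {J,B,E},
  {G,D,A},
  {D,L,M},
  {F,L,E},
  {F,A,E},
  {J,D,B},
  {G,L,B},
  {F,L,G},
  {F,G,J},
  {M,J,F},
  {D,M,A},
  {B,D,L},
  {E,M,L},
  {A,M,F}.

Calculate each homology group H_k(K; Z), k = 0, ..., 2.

H_0 ≅ Z,  H_1 ≅ Z ⊕ Z/2Z,  H_2 = 0.

Fix the vertex order A < B < D < E < F < G < J < L < M and write every simplex with vertices in increasing order. Then dim K = 2 and the simplices of K are:

  0-simplices (9): A, B, D, E, F, G, J, L, M
  1-simplices (27): AB, AD, AE, AF, AG, AM, BD, BE, BG, BJ, BL, DG, DJ, DL, DM, EF, EJ, EL, EM, FG, FJ, FL, FM, GJ, GL, JM, LM
  2-simplices (18): ABE, ABG, ADG, ADM, AEF, AFM, BDJ, BDL, BEJ, BGL, DGJ, DLM, EFL, EJM, ELM, FGJ, FGL, FJM

Hence C_0 ≅ Z^9, C_1 ≅ Z^27, C_2 ≅ Z^18.

Boundary ∂_1: C_1 → C_0 sends each edge [p,q] (with p < q) to q − p. For instance
  ∂EF = F − E.
The 9×27 boundary matrix has rank 8 and Smith normal form diag(1,1,1,1,1,1,1,1).

The boundary map ∂_2: C_2 → C_1 acts by ∂[p,q,r] = [q,r] − [p,r] + [p,q]. For instance
  ∂ADM = DM − AM + AD,
  ∂BDJ = DJ − BJ + BD.
As a 27×18 matrix over Z this has rank 18, with invariant factors (1,1,1,1,1,1,1,1,1,1,1,1,1,1,1,1,1,2).

Reading off H_k = ker ∂_k / im ∂_{k+1}:

  H_0: rank C_0 − rank ∂_1 = 9 − 8 = 1, and the invariant factors of ∂_1 are all 1, so H_0 = Z.
  H_1: rank ker ∂_1 − rank ∂_2 = (27 − 8) − 18 = 1, and ∂_2 has invariant factor 2 > 1, so H_1 = Z ⊕ Z/2Z.
  H_2: rank ker ∂_2 − rank ∂_3 = (18 − 18) − 0 = 0, and there is no ∂_3, so H_2 = 0.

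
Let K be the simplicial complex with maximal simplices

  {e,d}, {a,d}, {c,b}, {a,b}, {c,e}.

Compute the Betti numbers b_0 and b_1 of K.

b_0 = 1, b_1 = 1.

Order the vertices as a < b < c < d < e. Listing each simplex with vertices in this order, K has dimension 1 with simplices:

  0-simplices (5): a, b, c, d, e
  1-simplices (5): ab, ad, bc, ce, de

giving chain groups C_0 ≅ Z^5, C_1 ≅ Z^5.

∂_1: C_1 → C_0 maps an edge to its endpoints' difference, ∂[p,q] = q − p. For instance
  ∂ce = e − c.
The 5×5 boundary matrix has rank 4 and Smith normal form diag(1,1,1,1).

From H_k ≅ ker(∂_k) / im(∂_{k+1}) we obtain:

  H_0: rank C_0 − rank ∂_1 = 5 − 4 = 1, and the invariant factors of ∂_1 are all 1, so H_0 ≅ Z.
  H_1: rank ker ∂_1 − rank ∂_2 = (5 − 4) − 0 = 1, and there is no ∂_2, so H_1 ≅ Z.

As a check, the Euler characteristic is 5 − 5 = 0, which agrees with 1 − 1 = 0.

Hence the Betti numbers are b_0 = 1, b_1 = 1.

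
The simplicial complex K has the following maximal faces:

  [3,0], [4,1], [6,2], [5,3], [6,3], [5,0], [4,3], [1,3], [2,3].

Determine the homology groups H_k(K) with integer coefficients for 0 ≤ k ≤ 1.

Fix the vertex order 0 < 1 < 2 < 3 < 4 < 5 < 6 and write every simplex with vertices in increasing order. Then dim K = 1 and the simplices of K are:

  0-simplices (7): [0], [1], [2], [3], [4], [5], [6]
  1-simplices (9): [0,3], [0,5], [1,3], [1,4], [2,3], [2,6], [3,4], [3,5], [3,6]

giving chain groups C_0 ≅ Z^7, C_1 ≅ Z^9.

∂_1: C_1 → C_0 is given by ∂[p,q] = [q] − [p].
The resulting 7×9 matrix has rank 6, and its Smith normal form has invariant factors (1,1,1,1,1,1).

From H_k ≅ ker(∂_k) / im(∂_{k+1}) we obtain:

  H_0: rank C_0 − rank ∂_1 = 7 − 6 = 1, and the invariant factors of ∂_1 are all 1, so H_0 = Z.
  H_1: rank ker ∂_1 − rank ∂_2 = (9 − 6) − 0 = 3, and there is no ∂_2, so H_1 = Z^3.

H_0 = Z,  H_1 = Z^3.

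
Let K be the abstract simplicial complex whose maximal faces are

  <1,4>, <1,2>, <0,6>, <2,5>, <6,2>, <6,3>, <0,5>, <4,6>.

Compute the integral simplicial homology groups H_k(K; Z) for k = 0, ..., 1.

H_0 ≅ Z,  H_1 ≅ Z^2.

K has 7 vertices, 8 edges.
rank ∂_0 = 0, rank ∂_1 = 6 ⇒ b_0 = 7 − 0 − 6 = 1; all invariant factors of ∂_1 are 1 so no torsion. So H_0 ≅ Z.
rank ∂_1 = 6, rank ∂_2 = 0 ⇒ b_1 = 8 − 6 − 0 = 2. So H_1 ≅ Z^2.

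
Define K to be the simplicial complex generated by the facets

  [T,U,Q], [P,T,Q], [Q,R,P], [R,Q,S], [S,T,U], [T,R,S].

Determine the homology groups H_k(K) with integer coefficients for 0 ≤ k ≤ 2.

Order the vertices as P < Q < R < S < T < U. Listing each simplex with vertices in this order, K has dimension 2 with simplices:

  0-simplices (6): P, Q, R, S, T, U
  1-simplices (12): PQ, PR, PT, QR, QS, QT, QU, RS, RT, ST, SU, TU
  2-simplices (6): PQR, PQT, QRS, QTU, RST, STU

so the chain groups are C_0 ≅ Z^6, C_1 ≅ Z^12, C_2 ≅ Z^6.

Boundary ∂_1: C_1 → C_0 maps an edge to its endpoints' difference, ∂[p,q] = q − p. For instance
  ∂QS = S − Q.
This gives a 6×12 integer matrix of rank 5; reducing to Smith normal form yields diagonal entries (1,1,1,1,1).

Boundary ∂_2: C_2 → C_1 acts by ∂[p,q,r] = [q,r] − [p,r] + [p,q]. For instance
  ∂QTU = TU − QU + QT,
  ∂RST = ST − RT + RS.
The 12×6 boundary matrix has rank 6 and Smith normal form diag(1,1,1,1,1,1).

Reading off H_k = ker ∂_k / im ∂_{k+1}:

  H_0: rank C_0 − rank ∂_1 = 6 − 5 = 1, and the invariant factors of ∂_1 are all 1, so H_0 ≅ Z.
  H_1: rank ker ∂_1 − rank ∂_2 = (12 − 5) − 6 = 1, and the invariant factors of ∂_2 are all 1, so H_1 ≅ Z.
  H_2: rank ker ∂_2 − rank ∂_3 = (6 − 6) − 0 = 0, and there is no ∂_3, so H_2 ≅ 0.

H_0 ≅ Z,  H_1 ≅ Z,  H_2 = 0.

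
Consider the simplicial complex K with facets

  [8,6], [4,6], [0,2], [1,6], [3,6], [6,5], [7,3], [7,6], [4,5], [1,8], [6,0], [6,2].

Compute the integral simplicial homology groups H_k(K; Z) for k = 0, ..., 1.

H_0 ≅ Z,  H_1 ≅ Z^4.

Fix the vertex order 0 < 1 < 2 < 3 < 4 < 5 < 6 < 7 < 8 and write every simplex with vertices in increasing order. Then dim K = 1 and the simplices of K are:

  0-simplices (9): [0], [1], [2], [3], [4], [5], [6], [7], [8]
  1-simplices (12): [0,2], [0,6], [1,6], [1,8], [2,6], [3,6], [3,7], [4,5], [4,6], [5,6], [6,7], [6,8]

Hence C_0 ≅ Z^9, C_1 ≅ Z^12.

∂_1: C_1 → C_0 sends each edge [p,q] (with p < q) to q − p.
The resulting 9×12 matrix has rank 8, and its Smith normal form has invariant factors (1,1,1,1,1,1,1,1).

Now H_k = ker ∂_k / im ∂_{k+1}, so:

  H_0: rank C_0 − rank ∂_1 = 9 − 8 = 1, and the invariant factors of ∂_1 are all 1, so H_0 ≅ Z.
  H_1: rank ker ∂_1 − rank ∂_2 = (12 − 8) − 0 = 4, and there is no ∂_2, so H_1 ≅ Z^4.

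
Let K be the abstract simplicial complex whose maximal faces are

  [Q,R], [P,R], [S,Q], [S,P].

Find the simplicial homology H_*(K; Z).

Fix the vertex order P < Q < R < S and write every simplex with vertices in increasing order. Then dim K = 1 and the simplices of K are:

  0-simplices (4): P, Q, R, S
  1-simplices (4): PR, PS, QR, QS

so the chain groups are C_0 ≅ Z^4, C_1 ≅ Z^4.

∂_1: C_1 → C_0 sends each edge [p,q] (with p < q) to q − p. For instance
  ∂PS = S − P.
This gives a 4×4 integer matrix of rank 3; reducing to Smith normal form yields diagonal entries (1,1,1).

Now H_k = ker ∂_k / im ∂_{k+1}, so:

  H_0: rank C_0 − rank ∂_1 = 4 − 3 = 1, and the invariant factors of ∂_1 are all 1, so H_0 = Z.
  H_1: rank ker ∂_1 − rank ∂_2 = (4 − 3) − 0 = 1, and there is no ∂_2, so H_1 = Z.

As a check, the Euler characteristic is 4 − 4 = 0, which agrees with 1 − 1 = 0.

H_0 = Z,  H_1 = Z.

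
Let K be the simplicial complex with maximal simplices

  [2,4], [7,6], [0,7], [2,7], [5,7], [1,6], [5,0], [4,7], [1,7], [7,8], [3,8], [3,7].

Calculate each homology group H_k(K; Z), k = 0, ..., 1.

H_0 = Z,  H_1 = Z^4.

We work with the vertex ordering 0 < 1 < 2 < 3 < 4 < 5 < 6 < 7 < 8. The simplices of K, each written with vertices in increasing order, are:

  0-simplices (9): [0], [1], [2], [3], [4], [5], [6], [7], [8]
  1-simplices (12): [0,5], [0,7], [1,6], [1,7], [2,4], [2,7], [3,7], [3,8], [4,7], [5,7], [6,7], [7,8]

so the chain groups are C_0 ≅ Z^9, C_1 ≅ Z^12.

The boundary map ∂_1: C_1 → C_0 sends each edge [p,q] (with p < q) to q − p. For instance
  ∂[4,7] = [7] − [4].
The resulting 9×12 matrix has rank 8, and its Smith normal form has invariant factors (1,1,1,1,1,1,1,1).

From H_k ≅ ker(∂_k) / im(∂_{k+1}) we obtain:

  H_0: rank C_0 − rank ∂_1 = 9 − 8 = 1, and the invariant factors of ∂_1 are all 1, so H_0 = Z.
  H_1: rank ker ∂_1 − rank ∂_2 = (12 − 8) − 0 = 4, and there is no ∂_2, so H_1 = Z^4.

As a check, the Euler characteristic is 9 − 12 = -3, which agrees with 1 − 4 = -3.
(K is a triangulation of a wedge of 4 circles.)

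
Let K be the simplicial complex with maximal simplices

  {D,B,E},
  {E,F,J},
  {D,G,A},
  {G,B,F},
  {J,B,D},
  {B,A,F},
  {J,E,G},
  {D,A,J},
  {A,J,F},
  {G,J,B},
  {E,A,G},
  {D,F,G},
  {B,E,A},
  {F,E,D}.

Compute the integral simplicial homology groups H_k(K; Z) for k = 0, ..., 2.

H_0 ≅ Z,  H_1 ≅ Z^2,  H_2 ≅ Z.

Fix the vertex order A < B < D < E < F < G < J and write every simplex with vertices in increasing order. Then dim K = 2 and the simplices of K are:

  0-simplices (7): A, B, D, E, F, G, J
  1-simplices (21): AB, AD, AE, AF, AG, AJ, BD, BE, BF, BG, BJ, DE, DF, DG, DJ, EF, EG, EJ, FG, FJ, GJ
  2-simplices (14): ABE, ABF, ADG, ADJ, AEG, AFJ, BDE, BDJ, BFG, BGJ, DEF, DFG, EFJ, EGJ

giving chain groups C_0 ≅ Z^7, C_1 ≅ Z^21, C_2 ≅ Z^14.

∂_1: C_1 → C_0 maps an edge to its endpoints' difference, ∂[p,q] = q − p. For instance
  ∂BJ = J − B.
The 7×21 boundary matrix has rank 6 and Smith normal form diag(1,1,1,1,1,1).

∂_2: C_2 → C_1 sends each 2-simplex [p,q,r] to [q,r] − [p,r] + [p,q]. For instance
  ∂DFG = FG − DG + DF,
  ∂ABE = BE − AE + AB.
This gives a 21×14 integer matrix of rank 13; reducing to Smith normal form yields diagonal entries (1,1,1,1,1,1,1,1,1,1,1,1,1).

From H_k ≅ ker(∂_k) / im(∂_{k+1}) we obtain:

  H_0: rank C_0 − rank ∂_1 = 7 − 6 = 1, and the invariant factors of ∂_1 are all 1, so H_0 = Z.
  H_1: rank ker ∂_1 − rank ∂_2 = (21 − 6) − 13 = 2, and the invariant factors of ∂_2 are all 1, so H_1 = Z^2.
  H_2: rank ker ∂_2 − rank ∂_3 = (14 − 13) − 0 = 1, and there is no ∂_3, so H_2 = Z.

(K is a triangulation of the torus T^2.)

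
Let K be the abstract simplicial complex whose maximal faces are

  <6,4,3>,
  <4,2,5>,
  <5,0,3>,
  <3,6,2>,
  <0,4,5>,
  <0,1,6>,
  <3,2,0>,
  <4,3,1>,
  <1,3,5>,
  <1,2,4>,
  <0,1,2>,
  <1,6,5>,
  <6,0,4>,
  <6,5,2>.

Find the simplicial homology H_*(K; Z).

Fix the vertex order 0 < 1 < 2 < 3 < 4 < 5 < 6 and write every simplex with vertices in increasing order. Then dim K = 2 and the simplices of K are:

  0-simplices (7): [0], [1], [2], [3], [4], [5], [6]
  1-simplices (21): [0,1], [0,2], [0,3], [0,4], [0,5], [0,6], [1,2], [1,3], [1,4], [1,5], [1,6], [2,3], [2,4], [2,5], [2,6], [3,4], [3,5], [3,6], [4,5], [4,6], [5,6]
  2-simplices (14): [0,1,2], [0,1,6], [0,2,3], [0,3,5], [0,4,5], [0,4,6], [1,2,4], [1,3,4], [1,3,5], [1,5,6], [2,3,6], [2,4,5], [2,5,6], [3,4,6]

Hence C_0 ≅ Z^7, C_1 ≅ Z^21, C_2 ≅ Z^14.

Boundary ∂_1: C_1 → C_0 maps an edge to its endpoints' difference, ∂[p,q] = q − p.
The resulting 7×21 matrix has rank 6, and its Smith normal form has invariant factors (1,1,1,1,1,1).

The boundary map ∂_2: C_2 → C_1 sends each 2-simplex [p,q,r] to [q,r] − [p,r] + [p,q]. For instance
  ∂[0,4,5] = [4,5] − [0,5] + [0,4],
  ∂[1,2,4] = [2,4] − [1,4] + [1,2].
The 21×14 boundary matrix has rank 13 and Smith normal form diag(1,1,1,1,1,1,1,1,1,1,1,1,1).

Computing H_k = (kernel of ∂_k) / (image of ∂_{k+1}):

  H_0: rank C_0 − rank ∂_1 = 7 − 6 = 1, and the invariant factors of ∂_1 are all 1, so H_0 = Z.
  H_1: rank ker ∂_1 − rank ∂_2 = (21 − 6) − 13 = 2, and the invariant factors of ∂_2 are all 1, so H_1 = Z^2.
  H_2: rank ker ∂_2 − rank ∂_3 = (14 − 13) − 0 = 1, and there is no ∂_3, so H_2 = Z.

H_0 ≅ Z,  H_1 ≅ Z^2,  H_2 ≅ Z.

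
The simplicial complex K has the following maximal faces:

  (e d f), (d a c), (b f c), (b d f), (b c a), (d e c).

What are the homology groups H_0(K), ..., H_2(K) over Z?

Take the total order a < b < c < d < e < f on the vertex set. Then K (dimension 2) consists of the simplices:

  0-simplices (6): a, b, c, d, e, f
  1-simplices (12): ab, ac, ad, bc, bd, bf, cd, ce, cf, de, df, ef
  2-simplices (6): abc, acd, bcf, bdf, cde, def

so the chain groups are C_0 ≅ Z^6, C_1 ≅ Z^12, C_2 ≅ Z^6.

The boundary map ∂_1: C_1 → C_0 sends each edge [p,q] (with p < q) to q − p. For instance
  ∂ce = e − c.
The 6×12 boundary matrix has rank 5 and Smith normal form diag(1,1,1,1,1).

The boundary map ∂_2: C_2 → C_1 acts by ∂[p,q,r] = [q,r] − [p,r] + [p,q]. For instance
  ∂cde = de − ce + cd,
  ∂def = ef − df + de.
This gives a 12×6 integer matrix of rank 6; reducing to Smith normal form yields diagonal entries (1,1,1,1,1,1).

Now H_k = ker ∂_k / im ∂_{k+1}, so:

  H_0: rank C_0 − rank ∂_1 = 6 − 5 = 1, and the invariant factors of ∂_1 are all 1, so H_0 = Z.
  H_1: rank ker ∂_1 − rank ∂_2 = (12 − 5) − 6 = 1, and the invariant factors of ∂_2 are all 1, so H_1 = Z.
  H_2: rank ker ∂_2 − rank ∂_3 = (6 − 6) − 0 = 0, and there is no ∂_3, so H_2 = 0.

H_0 = Z,  H_1 = Z,  H_2 = 0.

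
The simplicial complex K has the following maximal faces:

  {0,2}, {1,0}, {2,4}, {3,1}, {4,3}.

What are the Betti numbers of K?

Order the vertices as 0 < 1 < 2 < 3 < 4. Listing each simplex with vertices in this order, K has dimension 1 with simplices:

  0-simplices (5): [0], [1], [2], [3], [4]
  1-simplices (5): [0,1], [0,2], [1,3], [2,4], [3,4]

so the chain groups are C_0 ≅ Z^5, C_1 ≅ Z^5.

∂_1: C_1 → C_0 sends each edge [p,q] (with p < q) to q − p.
As a 5×5 matrix over Z this has rank 4, with invariant factors (1,1,1,1).

Computing H_k = (kernel of ∂_k) / (image of ∂_{k+1}):

  H_0: rank C_0 − rank ∂_1 = 5 − 4 = 1, and the invariant factors of ∂_1 are all 1, so H_0 ≅ Z.
  H_1: rank ker ∂_1 − rank ∂_2 = (5 − 4) − 0 = 1, and there is no ∂_2, so H_1 ≅ Z.

Hence the Betti numbers are b_0 = 1, b_1 = 1.

b_0 = 1, b_1 = 1.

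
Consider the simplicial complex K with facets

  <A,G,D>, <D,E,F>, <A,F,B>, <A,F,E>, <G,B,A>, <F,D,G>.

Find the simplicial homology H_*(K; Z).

We work with the vertex ordering A < B < D < E < F < G. The simplices of K, each written with vertices in increasing order, are:

  0-simplices (6): A, B, D, E, F, G
  1-simplices (12): AB, AD, AE, AF, AG, BF, BG, DE, DF, DG, EF, FG
  2-simplices (6): ABF, ABG, ADG, AEF, DEF, DFG

so the chain groups are C_0 ≅ Z^6, C_1 ≅ Z^12, C_2 ≅ Z^6.

∂_1: C_1 → C_0 sends each edge [p,q] (with p < q) to q − p.
This gives a 6×12 integer matrix of rank 5; reducing to Smith normal form yields diagonal entries (1,1,1,1,1).

∂_2: C_2 → C_1 maps a triangle to the signed sum of its edges. For instance
  ∂AEF = EF − AF + AE,
  ∂ADG = DG − AG + AD.
As a 12×6 matrix over Z this has rank 6, with invariant factors (1,1,1,1,1,1).

From H_k ≅ ker(∂_k) / im(∂_{k+1}) we obtain:

  H_0: rank C_0 − rank ∂_1 = 6 − 5 = 1, and the invariant factors of ∂_1 are all 1, so H_0 ≅ Z.
  H_1: rank ker ∂_1 − rank ∂_2 = (12 − 5) − 6 = 1, and the invariant factors of ∂_2 are all 1, so H_1 ≅ Z.
  H_2: rank ker ∂_2 − rank ∂_3 = (6 − 6) − 0 = 0, and there is no ∂_3, so H_2 ≅ 0.

H_0 ≅ Z,  H_1 ≅ Z,  H_2 = 0.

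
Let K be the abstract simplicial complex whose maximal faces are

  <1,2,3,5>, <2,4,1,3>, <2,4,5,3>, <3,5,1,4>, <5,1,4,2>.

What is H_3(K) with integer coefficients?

We work with the vertex ordering 1 < 2 < 3 < 4 < 5. The simplices of K, each written with vertices in increasing order, are:

  0-simplices (5): [1], [2], [3], [4], [5]
  1-simplices (10): [1,2], [1,3], [1,4], [1,5], [2,3], [2,4], [2,5], [3,4], [3,5], [4,5]
  2-simplices (10): [1,2,3], [1,2,4], [1,2,5], [1,3,4], [1,3,5], [1,4,5], [2,3,4], [2,3,5], [2,4,5], [3,4,5]
  3-simplices (5): [1,2,3,4], [1,2,3,5], [1,2,4,5], [1,3,4,5], [2,3,4,5]

so the chain groups are C_0 ≅ Z^5, C_1 ≅ Z^10, C_2 ≅ Z^10, C_3 ≅ Z^5.

∂_1: C_1 → C_0 is given by ∂[p,q] = [q] − [p]. For instance
  ∂[2,4] = [4] − [2].
As a 5×10 matrix over Z this has rank 4, with invariant factors (1,1,1,1).

Boundary ∂_2: C_2 → C_1 sends each 2-simplex [p,q,r] to [q,r] − [p,r] + [p,q]. For instance
  ∂[1,2,4] = [2,4] − [1,4] + [1,2],
  ∂[1,2,3] = [2,3] − [1,3] + [1,2].
The resulting 10×10 matrix has rank 6, and its Smith normal form has invariant factors (1,1,1,1,1,1).

∂_3: C_3 → C_2 sends each 3-simplex σ to the alternating sum Σ_i (−1)^i (σ with its i-th vertex removed). For instance
  ∂[1,2,3,4] = [2,3,4] − [1,3,4] + [1,2,4] − [1,2,3],
  ∂[1,2,3,5] = [2,3,5] − [1,3,5] + [1,2,5] − [1,2,3].
The resulting 10×5 matrix has rank 4, and its Smith normal form has invariant factors (1,1,1,1).

Computing H_k = (kernel of ∂_k) / (image of ∂_{k+1}):

  H_3: rank ker ∂_3 − rank ∂_4 = (5 − 4) − 0 = 1, and there is no ∂_4, so H_3 = Z.

H_3 = Z.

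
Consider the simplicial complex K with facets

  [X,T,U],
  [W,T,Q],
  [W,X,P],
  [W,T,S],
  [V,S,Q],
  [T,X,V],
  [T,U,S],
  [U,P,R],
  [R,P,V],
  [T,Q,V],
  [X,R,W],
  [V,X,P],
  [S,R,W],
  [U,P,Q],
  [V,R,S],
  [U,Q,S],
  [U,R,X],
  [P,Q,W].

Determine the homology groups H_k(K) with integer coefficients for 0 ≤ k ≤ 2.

H_0 ≅ Z,  H_1 ≅ Z ⊕ Z/2Z,  H_2 = 0.

Fix the vertex order P < Q < R < S < T < U < V < W < X and write every simplex with vertices in increasing order. Then dim K = 2 and the simplices of K are:

  0-simplices (9): P, Q, R, S, T, U, V, W, X
  1-simplices (27): PQ, PR, PU, PV, PW, PX, QS, QT, QU, QV, QW, RS, RU, RV, RW, RX, ST, SU, SV, SW, TU, TV, TW, TX, UX, VX, WX
  2-simplices (18): PQU, PQW, PRU, PRV, PVX, PWX, QSU, QSV, QTV, QTW, RSV, RSW, RUX, RWX, STU, STW, TUX, TVX

giving chain groups C_0 ≅ Z^9, C_1 ≅ Z^27, C_2 ≅ Z^18.

∂_1: C_1 → C_0 maps an edge to its endpoints' difference, ∂[p,q] = q − p.
As a 9×27 matrix over Z this has rank 8, with invariant factors (1,1,1,1,1,1,1,1).

The boundary map ∂_2: C_2 → C_1 maps a triangle to the signed sum of its edges. For instance
  ∂RSV = SV − RV + RS,
  ∂PRU = RU − PU + PR.
The 27×18 boundary matrix has rank 18 and Smith normal form diag(1,1,1,1,1,1,1,1,1,1,1,1,1,1,1,1,1,2).

Reading off H_k = ker ∂_k / im ∂_{k+1}:

  H_0: rank C_0 − rank ∂_1 = 9 − 8 = 1, and the invariant factors of ∂_1 are all 1, so H_0 = Z.
  H_1: rank ker ∂_1 − rank ∂_2 = (27 − 8) − 18 = 1, and ∂_2 has invariant factor 2 > 1, so H_1 = Z ⊕ Z/2Z.
  H_2: rank ker ∂_2 − rank ∂_3 = (18 − 18) − 0 = 0, and there is no ∂_3, so H_2 = 0.

As a check, the Euler characteristic is 9 − 27 + 18 = 0, which agrees with 1 − 1 + 0 = 0.
(K is a triangulation of the Klein bottle.)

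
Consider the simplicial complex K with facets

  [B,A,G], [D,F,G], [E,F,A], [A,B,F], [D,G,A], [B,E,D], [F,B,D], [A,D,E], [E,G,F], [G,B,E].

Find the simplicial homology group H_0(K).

Order the vertices as A < B < D < E < F < G. Listing each simplex with vertices in this order, K has dimension 2 with simplices:

  0-simplices (6): A, B, D, E, F, G
  1-simplices (15): AB, AD, AE, AF, AG, BD, BE, BF, BG, DE, DF, DG, EF, EG, FG
  2-simplices (10): ABF, ABG, ADE, ADG, AEF, BDE, BDF, BEG, DFG, EFG

giving chain groups C_0 ≅ Z^6, C_1 ≅ Z^15, C_2 ≅ Z^10.

∂_1: C_1 → C_0 sends each edge [p,q] (with p < q) to q − p. For instance
  ∂EG = G − E.
As a 6×15 matrix over Z this has rank 5, with invariant factors (1,1,1,1,1).

∂_2: C_2 → C_1 sends each 2-simplex [p,q,r] to [q,r] − [p,r] + [p,q]. For instance
  ∂ABF = BF − AF + AB,
  ∂BDF = DF − BF + BD.
The 15×10 boundary matrix has rank 10 and Smith normal form diag(1,1,1,1,1,1,1,1,1,2).

Reading off H_k = ker ∂_k / im ∂_{k+1}:

  H_0: rank C_0 − rank ∂_1 = 6 − 5 = 1, and the invariant factors of ∂_1 are all 1, so H_0 ≅ Z.

H_0 ≅ Z.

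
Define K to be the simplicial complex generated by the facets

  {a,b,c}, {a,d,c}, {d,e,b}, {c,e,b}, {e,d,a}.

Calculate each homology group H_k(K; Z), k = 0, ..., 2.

Order the vertices as a < b < c < d < e. Listing each simplex with vertices in this order, K has dimension 2 with simplices:

  0-simplices (5): a, b, c, d, e
  1-simplices (10): ab, ac, ad, ae, bc, bd, be, cd, ce, de
  2-simplices (5): abc, acd, ade, bce, bde

so the chain groups are C_0 ≅ Z^5, C_1 ≅ Z^10, C_2 ≅ Z^5.

Boundary ∂_1: C_1 → C_0 is given by ∂[p,q] = [q] − [p].
The 5×10 boundary matrix has rank 4 and Smith normal form diag(1,1,1,1).

∂_2: C_2 → C_1 maps a triangle to the signed sum of its edges. For instance
  ∂bde = de − be + bd,
  ∂acd = cd − ad + ac.
The resulting 10×5 matrix has rank 5, and its Smith normal form has invariant factors (1,1,1,1,1).

Computing H_k = (kernel of ∂_k) / (image of ∂_{k+1}):

  H_0: rank C_0 − rank ∂_1 = 5 − 4 = 1, and the invariant factors of ∂_1 are all 1, so H_0 ≅ Z.
  H_1: rank ker ∂_1 − rank ∂_2 = (10 − 4) − 5 = 1, and the invariant factors of ∂_2 are all 1, so H_1 ≅ Z.
  H_2: rank ker ∂_2 − rank ∂_3 = (5 − 5) − 0 = 0, and there is no ∂_3, so H_2 ≅ 0.

H_0 = Z,  H_1 = Z,  H_2 = 0.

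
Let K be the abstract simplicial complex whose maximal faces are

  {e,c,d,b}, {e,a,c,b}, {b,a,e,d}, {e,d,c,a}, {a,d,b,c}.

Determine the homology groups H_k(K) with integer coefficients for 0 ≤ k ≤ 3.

K has 5 vertices, 10 edges, 10 triangles, 5 3-simplices.
rank ∂_0 = 0, rank ∂_1 = 4 ⇒ b_0 = 5 − 0 − 4 = 1; all invariant factors of ∂_1 are 1 so no torsion. So H_0 ≅ Z.
rank ∂_1 = 4, rank ∂_2 = 6 ⇒ b_1 = 10 − 4 − 6 = 0; all invariant factors of ∂_2 are 1 so no torsion. So H_1 ≅ 0.
rank ∂_2 = 6, rank ∂_3 = 4 ⇒ b_2 = 10 − 6 − 4 = 0; all invariant factors of ∂_3 are 1 so no torsion. So H_2 ≅ 0.
rank ∂_3 = 4, rank ∂_4 = 0 ⇒ b_3 = 5 − 4 − 0 = 1. So H_3 ≅ Z.

H_0 ≅ Z,  H_1 = 0,  H_2 = 0,  H_3 ≅ Z.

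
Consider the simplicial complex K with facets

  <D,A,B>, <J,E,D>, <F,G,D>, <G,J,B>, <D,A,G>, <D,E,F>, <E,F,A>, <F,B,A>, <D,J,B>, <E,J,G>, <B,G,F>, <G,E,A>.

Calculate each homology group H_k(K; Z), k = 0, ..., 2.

Take the total order A < B < D < E < F < G < J on the vertex set. Then K (dimension 2) consists of the simplices:

  0-simplices (7): A, B, D, E, F, G, J
  1-simplices (18): AB, AD, AE, AF, AG, BD, BF, BG, BJ, DE, DF, DG, DJ, EF, EG, EJ, FG, GJ
  2-simplices (12): ABD, ABF, ADG, AEF, AEG, BDJ, BFG, BGJ, DEF, DEJ, DFG, EGJ

giving chain groups C_0 ≅ Z^7, C_1 ≅ Z^18, C_2 ≅ Z^12.

The boundary map ∂_1: C_1 → C_0 maps an edge to its endpoints' difference, ∂[p,q] = q − p.
The resulting 7×18 matrix has rank 6, and its Smith normal form has invariant factors (1,1,1,1,1,1).

Boundary ∂_2: C_2 → C_1 maps a triangle to the signed sum of its edges. For instance
  ∂AEF = EF − AF + AE,
  ∂DFG = FG − DG + DF.
As a 18×12 matrix over Z this has rank 12, with invariant factors (1,1,1,1,1,1,1,1,1,1,1,2).

Reading off H_k = ker ∂_k / im ∂_{k+1}:

  H_0: rank C_0 − rank ∂_1 = 7 − 6 = 1, and the invariant factors of ∂_1 are all 1, so H_0 ≅ Z.
  H_1: rank ker ∂_1 − rank ∂_2 = (18 − 6) − 12 = 0, and ∂_2 has invariant factor 2 > 1, so H_1 ≅ Z/2.
  H_2: rank ker ∂_2 − rank ∂_3 = (12 − 12) − 0 = 0, and there is no ∂_3, so H_2 ≅ 0.

As a check, the Euler characteristic is 7 − 18 + 12 = 1, which agrees with 1 − 0 + 0 = 1.

H_0 ≅ Z,  H_1 ≅ Z/2,  H_2 = 0.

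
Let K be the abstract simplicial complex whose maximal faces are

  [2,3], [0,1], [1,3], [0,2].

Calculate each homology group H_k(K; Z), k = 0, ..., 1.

Take the total order 0 < 1 < 2 < 3 on the vertex set. Then K (dimension 1) consists of the simplices:

  0-simplices (4): [0], [1], [2], [3]
  1-simplices (4): [0,1], [0,2], [1,3], [2,3]

so the chain groups are C_0 ≅ Z^4, C_1 ≅ Z^4.

The boundary map ∂_1: C_1 → C_0 sends each edge [p,q] (with p < q) to q − p. For instance
  ∂[2,3] = [3] − [2].
The resulting 4×4 matrix has rank 3, and its Smith normal form has invariant factors (1,1,1).

Reading off H_k = ker ∂_k / im ∂_{k+1}:

  H_0: rank C_0 − rank ∂_1 = 4 − 3 = 1, and the invariant factors of ∂_1 are all 1, so H_0 ≅ Z.
  H_1: rank ker ∂_1 − rank ∂_2 = (4 − 3) − 0 = 1, and there is no ∂_2, so H_1 ≅ Z.

As a check, the Euler characteristic is 4 − 4 = 0, which agrees with 1 − 1 = 0.
(K is a triangulation of the circle S^1.)

H_0 ≅ Z,  H_1 ≅ Z.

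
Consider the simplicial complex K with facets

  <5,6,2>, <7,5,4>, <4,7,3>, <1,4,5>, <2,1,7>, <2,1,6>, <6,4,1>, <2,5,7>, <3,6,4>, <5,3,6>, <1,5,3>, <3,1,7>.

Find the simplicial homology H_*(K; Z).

H_0 ≅ Z,  H_1 ≅ Z/2,  H_2 = 0.

K has 7 vertices, 18 edges, 12 triangles.
rank ∂_0 = 0, rank ∂_1 = 6 ⇒ b_0 = 7 − 0 − 6 = 1; all invariant factors of ∂_1 are 1 so no torsion. So H_0 = Z.
rank ∂_1 = 6, rank ∂_2 = 12 ⇒ b_1 = 18 − 6 − 12 = 0; ∂_2 has invariant factor(s) [2] giving torsion. So H_1 = Z/2.
rank ∂_2 = 12, rank ∂_3 = 0 ⇒ b_2 = 12 − 12 − 0 = 0. So H_2 = 0.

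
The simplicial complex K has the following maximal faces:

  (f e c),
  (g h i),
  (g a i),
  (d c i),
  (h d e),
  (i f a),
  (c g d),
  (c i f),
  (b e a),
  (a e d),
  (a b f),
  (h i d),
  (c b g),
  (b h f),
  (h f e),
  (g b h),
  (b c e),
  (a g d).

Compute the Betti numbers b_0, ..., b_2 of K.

b_0 = 1, b_1 = 1, b_2 = 0.

Fix the vertex order a < b < c < d < e < f < g < h < i and write every simplex with vertices in increasing order. Then dim K = 2 and the simplices of K are:

  0-simplices (9): a, b, c, d, e, f, g, h, i
  1-simplices (27): ab, ad, ae, af, ag, ai, bc, be, bf, bg, bh, cd, ce, cf, cg, ci, de, dg, dh, di, ef, eh, fh, fi, gh, gi, hi
  2-simplices (18): abe, abf, ade, adg, afi, agi, bce, bcg, bfh, bgh, cdg, cdi, cef, cfi, deh, dhi, efh, ghi

Hence C_0 ≅ Z^9, C_1 ≅ Z^27, C_2 ≅ Z^18.

Boundary ∂_1: C_1 → C_0 sends each edge [p,q] (with p < q) to q − p. For instance
  ∂cg = g − c.
The resulting 9×27 matrix has rank 8, and its Smith normal form has invariant factors (1,1,1,1,1,1,1,1).

The boundary map ∂_2: C_2 → C_1 maps a triangle to the signed sum of its edges. For instance
  ∂abe = be − ae + ab,
  ∂efh = fh − eh + ef.
The 27×18 boundary matrix has rank 18 and Smith normal form diag(1,1,1,1,1,1,1,1,1,1,1,1,1,1,1,1,1,2).

Reading off H_k = ker ∂_k / im ∂_{k+1}:

  H_0: rank C_0 − rank ∂_1 = 9 − 8 = 1, and the invariant factors of ∂_1 are all 1, so H_0 = Z.
  H_1: rank ker ∂_1 − rank ∂_2 = (27 − 8) − 18 = 1, and ∂_2 has invariant factor 2 > 1, so H_1 = Z ⊕ Z/2Z.
  H_2: rank ker ∂_2 − rank ∂_3 = (18 − 18) − 0 = 0, and there is no ∂_3, so H_2 = 0.

Hence the Betti numbers are b_0 = 1, b_1 = 1, b_2 = 0.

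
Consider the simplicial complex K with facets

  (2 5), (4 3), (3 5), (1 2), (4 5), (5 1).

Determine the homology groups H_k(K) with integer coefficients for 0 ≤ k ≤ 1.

We work with the vertex ordering 1 < 2 < 3 < 4 < 5. The simplices of K, each written with vertices in increasing order, are:

  0-simplices (5): [1], [2], [3], [4], [5]
  1-simplices (6): [1,2], [1,5], [2,5], [3,4], [3,5], [4,5]

so the chain groups are C_0 ≅ Z^5, C_1 ≅ Z^6.

∂_1: C_1 → C_0 is given by ∂[p,q] = [q] − [p]. For instance
  ∂[1,5] = [5] − [1].
The resulting 5×6 matrix has rank 4, and its Smith normal form has invariant factors (1,1,1,1).

Computing H_k = (kernel of ∂_k) / (image of ∂_{k+1}):

  H_0: rank C_0 − rank ∂_1 = 5 − 4 = 1, and the invariant factors of ∂_1 are all 1, so H_0 = Z.
  H_1: rank ker ∂_1 − rank ∂_2 = (6 − 4) − 0 = 2, and there is no ∂_2, so H_1 = Z^2.

H_0 ≅ Z,  H_1 ≅ Z^2.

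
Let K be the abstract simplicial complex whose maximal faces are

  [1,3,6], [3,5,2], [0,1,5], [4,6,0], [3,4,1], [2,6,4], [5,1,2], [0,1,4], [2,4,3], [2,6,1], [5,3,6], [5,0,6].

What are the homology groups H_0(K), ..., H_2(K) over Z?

H_0 ≅ Z,  H_1 ≅ Z/2,  H_2 = 0.

Take the total order 0 < 1 < 2 < 3 < 4 < 5 < 6 on the vertex set. Then K (dimension 2) consists of the simplices:

  0-simplices (7): [0], [1], [2], [3], [4], [5], [6]
  1-simplices (18): [0,1], [0,4], [0,5], [0,6], [1,2], [1,3], [1,4], [1,5], [1,6], [2,3], [2,4], [2,5], [2,6], [3,4], [3,5], [3,6], [4,6], [5,6]
  2-simplices (12): [0,1,4], [0,1,5], [0,4,6], [0,5,6], [1,2,5], [1,2,6], [1,3,4], [1,3,6], [2,3,4], [2,3,5], [2,4,6], [3,5,6]

giving chain groups C_0 ≅ Z^7, C_1 ≅ Z^18, C_2 ≅ Z^12.

Boundary ∂_1: C_1 → C_0 maps an edge to its endpoints' difference, ∂[p,q] = q − p.
The 7×18 boundary matrix has rank 6 and Smith normal form diag(1,1,1,1,1,1).

Boundary ∂_2: C_2 → C_1 sends each 2-simplex [p,q,r] to [q,r] − [p,r] + [p,q]. For instance
  ∂[2,4,6] = [4,6] − [2,6] + [2,4],
  ∂[2,3,4] = [3,4] − [2,4] + [2,3].
The resulting 18×12 matrix has rank 12, and its Smith normal form has invariant factors (1,1,1,1,1,1,1,1,1,1,1,2).

From H_k ≅ ker(∂_k) / im(∂_{k+1}) we obtain:

  H_0: rank C_0 − rank ∂_1 = 7 − 6 = 1, and the invariant factors of ∂_1 are all 1, so H_0 = Z.
  H_1: rank ker ∂_1 − rank ∂_2 = (18 − 6) − 12 = 0, and ∂_2 has invariant factor 2 > 1, so H_1 = Z/2.
  H_2: rank ker ∂_2 − rank ∂_3 = (12 − 12) − 0 = 0, and there is no ∂_3, so H_2 = 0.

As a check, the Euler characteristic is 7 − 18 + 12 = 1, which agrees with 1 − 0 + 0 = 1.
(K is a triangulation of the real projective plane RP^2.)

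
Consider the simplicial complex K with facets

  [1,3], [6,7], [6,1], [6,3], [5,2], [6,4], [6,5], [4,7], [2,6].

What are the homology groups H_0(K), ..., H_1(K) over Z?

Order the vertices as 1 < 2 < 3 < 4 < 5 < 6 < 7. Listing each simplex with vertices in this order, K has dimension 1 with simplices:

  0-simplices (7): [1], [2], [3], [4], [5], [6], [7]
  1-simplices (9): [1,3], [1,6], [2,5], [2,6], [3,6], [4,6], [4,7], [5,6], [6,7]

giving chain groups C_0 ≅ Z^7, C_1 ≅ Z^9.

∂_1: C_1 → C_0 sends each edge [p,q] (with p < q) to q − p.
As a 7×9 matrix over Z this has rank 6, with invariant factors (1,1,1,1,1,1).

Now H_k = ker ∂_k / im ∂_{k+1}, so:

  H_0: rank C_0 − rank ∂_1 = 7 − 6 = 1, and the invariant factors of ∂_1 are all 1, so H_0 ≅ Z.
  H_1: rank ker ∂_1 − rank ∂_2 = (9 − 6) − 0 = 3, and there is no ∂_2, so H_1 ≅ Z^3.

(K is a triangulation of a wedge of 3 circles.)

H_0 ≅ Z,  H_1 ≅ Z^3.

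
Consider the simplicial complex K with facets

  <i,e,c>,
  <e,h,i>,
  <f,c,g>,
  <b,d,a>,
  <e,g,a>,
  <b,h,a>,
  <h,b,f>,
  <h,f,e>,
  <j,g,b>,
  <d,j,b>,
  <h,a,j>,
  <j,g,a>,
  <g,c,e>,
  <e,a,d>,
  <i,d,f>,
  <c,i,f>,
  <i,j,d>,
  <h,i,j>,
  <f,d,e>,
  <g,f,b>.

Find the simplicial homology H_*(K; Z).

H_0 = Z,  H_1 = Z × Z/2,  H_2 = 0.

Take the total order a < b < c < d < e < f < g < h < i < j on the vertex set. Then K (dimension 2) consists of the simplices:

  0-simplices (10): a, b, c, d, e, f, g, h, i, j
  1-simplices (30): ab, ad, ae, ag, ah, aj, bd, bf, bg, bh, bj, ce, cf, cg, ci, de, df, di, dj, ef, eg, eh, ei, fg, fh, fi, gj, hi, hj, ij
  2-simplices (20): abd, abh, ade, aeg, agj, ahj, bdj, bfg, bfh, bgj, ceg, cei, cfg, cfi, def, dfi, dij, efh, ehi, hij

giving chain groups C_0 ≅ Z^10, C_1 ≅ Z^30, C_2 ≅ Z^20.

The boundary map ∂_1: C_1 → C_0 is given by ∂[p,q] = [q] − [p]. For instance
  ∂ah = h − a.
This gives a 10×30 integer matrix of rank 9; reducing to Smith normal form yields diagonal entries (1,1,1,1,1,1,1,1,1).

Boundary ∂_2: C_2 → C_1 acts by ∂[p,q,r] = [q,r] − [p,r] + [p,q]. For instance
  ∂ade = de − ae + ad,
  ∂ehi = hi − ei + eh.
This gives a 30×20 integer matrix of rank 20; reducing to Smith normal form yields diagonal entries (1,1,1,1,1,1,1,1,1,1,1,1,1,1,1,1,1,1,1,2).

From H_k ≅ ker(∂_k) / im(∂_{k+1}) we obtain:

  H_0: rank C_0 − rank ∂_1 = 10 − 9 = 1, and the invariant factors of ∂_1 are all 1, so H_0 = Z.
  H_1: rank ker ∂_1 − rank ∂_2 = (30 − 9) − 20 = 1, and ∂_2 has invariant factor 2 > 1, so H_1 = Z × Z/2.
  H_2: rank ker ∂_2 − rank ∂_3 = (20 − 20) − 0 = 0, and there is no ∂_3, so H_2 = 0.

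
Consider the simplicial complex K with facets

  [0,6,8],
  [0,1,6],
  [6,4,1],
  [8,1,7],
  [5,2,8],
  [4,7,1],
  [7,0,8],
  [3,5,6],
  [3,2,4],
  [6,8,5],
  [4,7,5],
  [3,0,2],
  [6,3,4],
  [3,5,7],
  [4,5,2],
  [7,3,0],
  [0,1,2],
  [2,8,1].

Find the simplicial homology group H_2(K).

Order the vertices as 0 < 1 < 2 < 3 < 4 < 5 < 6 < 7 < 8. Listing each simplex with vertices in this order, K has dimension 2 with simplices:

  0-simplices (9): [0], [1], [2], [3], [4], [5], [6], [7], [8]
  1-simplices (27): (27 of them)
  2-simplices (18): [0,1,2], [0,1,6], [0,2,3], [0,3,7], [0,6,8], [0,7,8], [1,2,8], [1,4,6], [1,4,7], [1,7,8], [2,3,4], [2,4,5], [2,5,8], [3,4,6], [3,5,6], [3,5,7], [4,5,7], [5,6,8]

so the chain groups are C_0 ≅ Z^9, C_1 ≅ Z^27, C_2 ≅ Z^18.

Boundary ∂_1: C_1 → C_0 maps an edge to its endpoints' difference, ∂[p,q] = q − p.
The 9×27 boundary matrix has rank 8 and Smith normal form diag(1,1,1,1,1,1,1,1).

The boundary map ∂_2: C_2 → C_1 acts by ∂[p,q,r] = [q,r] − [p,r] + [p,q]. For instance
  ∂[2,5,8] = [5,8] − [2,8] + [2,5],
  ∂[5,6,8] = [6,8] − [5,8] + [5,6].
The resulting 27×18 matrix has rank 18, and its Smith normal form has invariant factors (1,1,1,1,1,1,1,1,1,1,1,1,1,1,1,1,1,2).

Reading off H_k = ker ∂_k / im ∂_{k+1}:

  H_2: rank ker ∂_2 − rank ∂_3 = (18 − 18) − 0 = 0, and there is no ∂_3, so H_2 = 0.

(K is a triangulation of the Klein bottle.)

H_2 ≅ 0.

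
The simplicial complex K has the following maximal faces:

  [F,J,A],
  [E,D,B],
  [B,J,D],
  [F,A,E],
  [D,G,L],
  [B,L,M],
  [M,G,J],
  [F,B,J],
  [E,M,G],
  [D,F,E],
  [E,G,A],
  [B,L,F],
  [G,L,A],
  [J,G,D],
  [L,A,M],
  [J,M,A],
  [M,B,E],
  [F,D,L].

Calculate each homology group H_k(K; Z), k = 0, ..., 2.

Fix the vertex order A < B < D < E < F < G < J < L < M and write every simplex with vertices in increasing order. Then dim K = 2 and the simplices of K are:

  0-simplices (9): A, B, D, E, F, G, J, L, M
  1-simplices (27): AE, AF, AG, AJ, AL, AM, BD, BE, BF, BJ, BL, BM, DE, DF, DG, DJ, DL, EF, EG, EM, FJ, FL, GJ, GL, GM, JM, LM
  2-simplices (18): AEF, AEG, AFJ, AGL, AJM, ALM, BDE, BDJ, BEM, BFJ, BFL, BLM, DEF, DFL, DGJ, DGL, EGM, GJM

so the chain groups are C_0 ≅ Z^9, C_1 ≅ Z^27, C_2 ≅ Z^18.

The boundary map ∂_1: C_1 → C_0 is given by ∂[p,q] = [q] − [p]. For instance
  ∂EM = M − E.
As a 9×27 matrix over Z this has rank 8, with invariant factors (1,1,1,1,1,1,1,1).

∂_2: C_2 → C_1 maps a triangle to the signed sum of its edges. For instance
  ∂AEG = EG − AG + AE,
  ∂BLM = LM − BM + BL.
As a 27×18 matrix over Z this has rank 18, with invariant factors (1,1,1,1,1,1,1,1,1,1,1,1,1,1,1,1,1,2).

Reading off H_k = ker ∂_k / im ∂_{k+1}:

  H_0: rank C_0 − rank ∂_1 = 9 − 8 = 1, and the invariant factors of ∂_1 are all 1, so H_0 = Z.
  H_1: rank ker ∂_1 − rank ∂_2 = (27 − 8) − 18 = 1, and ∂_2 has invariant factor 2 > 1, so H_1 = Z ⊕ Z/2.
  H_2: rank ker ∂_2 − rank ∂_3 = (18 − 18) − 0 = 0, and there is no ∂_3, so H_2 = 0.

As a check, the Euler characteristic is 9 − 27 + 18 = 0, which agrees with 1 − 1 + 0 = 0.

H_0 ≅ Z,  H_1 ≅ Z ⊕ Z/2,  H_2 = 0.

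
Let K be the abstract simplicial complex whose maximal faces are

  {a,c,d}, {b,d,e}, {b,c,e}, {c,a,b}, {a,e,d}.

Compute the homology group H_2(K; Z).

We work with the vertex ordering a < b < c < d < e. The simplices of K, each written with vertices in increasing order, are:

  0-simplices (5): a, b, c, d, e
  1-simplices (10): ab, ac, ad, ae, bc, bd, be, cd, ce, de
  2-simplices (5): abc, acd, ade, bce, bde

so the chain groups are C_0 ≅ Z^5, C_1 ≅ Z^10, C_2 ≅ Z^5.

∂_1: C_1 → C_0 maps an edge to its endpoints' difference, ∂[p,q] = q − p.
The resulting 5×10 matrix has rank 4, and its Smith normal form has invariant factors (1,1,1,1).

∂_2: C_2 → C_1 maps a triangle to the signed sum of its edges. For instance
  ∂abc = bc − ac + ab,
  ∂ade = de − ae + ad.
This gives a 10×5 integer matrix of rank 5; reducing to Smith normal form yields diagonal entries (1,1,1,1,1).

Computing H_k = (kernel of ∂_k) / (image of ∂_{k+1}):

  H_2: rank ker ∂_2 − rank ∂_3 = (5 − 5) − 0 = 0, and there is no ∂_3, so H_2 = 0.

H_2 = 0.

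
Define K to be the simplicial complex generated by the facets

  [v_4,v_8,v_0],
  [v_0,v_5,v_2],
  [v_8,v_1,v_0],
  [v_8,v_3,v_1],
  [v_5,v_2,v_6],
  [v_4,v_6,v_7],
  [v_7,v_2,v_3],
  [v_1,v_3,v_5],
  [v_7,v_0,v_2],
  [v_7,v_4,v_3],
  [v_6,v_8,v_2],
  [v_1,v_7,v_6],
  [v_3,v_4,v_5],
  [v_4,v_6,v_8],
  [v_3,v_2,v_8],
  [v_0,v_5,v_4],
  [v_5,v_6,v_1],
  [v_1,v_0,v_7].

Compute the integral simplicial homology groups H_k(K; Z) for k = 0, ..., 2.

H_0 = Z,  H_1 = Z^2,  H_2 = Z.

K has 9 vertices, 27 edges, 18 triangles.
rank ∂_0 = 0, rank ∂_1 = 8 ⇒ b_0 = 9 − 0 − 8 = 1; all invariant factors of ∂_1 are 1 so no torsion. So H_0 = Z.
rank ∂_1 = 8, rank ∂_2 = 17 ⇒ b_1 = 27 − 8 − 17 = 2; all invariant factors of ∂_2 are 1 so no torsion. So H_1 = Z^2.
rank ∂_2 = 17, rank ∂_3 = 0 ⇒ b_2 = 18 − 17 − 0 = 1. So H_2 = Z.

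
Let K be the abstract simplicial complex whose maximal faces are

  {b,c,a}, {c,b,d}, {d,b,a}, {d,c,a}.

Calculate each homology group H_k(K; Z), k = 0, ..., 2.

H_0 ≅ Z,  H_1 = 0,  H_2 ≅ Z.

Take the total order a < b < c < d on the vertex set. Then K (dimension 2) consists of the simplices:

  0-simplices (4): a, b, c, d
  1-simplices (6): ab, ac, ad, bc, bd, cd
  2-simplices (4): abc, abd, acd, bcd

Hence C_0 ≅ Z^4, C_1 ≅ Z^6, C_2 ≅ Z^4.

Boundary ∂_1: C_1 → C_0 is given by ∂[p,q] = [q] − [p].
The resulting 4×6 matrix has rank 3, and its Smith normal form has invariant factors (1,1,1).

∂_2: C_2 → C_1 acts by ∂[p,q,r] = [q,r] − [p,r] + [p,q]. For instance
  ∂acd = cd − ad + ac,
  ∂bcd = cd − bd + bc.
This gives a 6×4 integer matrix of rank 3; reducing to Smith normal form yields diagonal entries (1,1,1).

Computing H_k = (kernel of ∂_k) / (image of ∂_{k+1}):

  H_0: rank C_0 − rank ∂_1 = 4 − 3 = 1, and the invariant factors of ∂_1 are all 1, so H_0 ≅ Z.
  H_1: rank ker ∂_1 − rank ∂_2 = (6 − 3) − 3 = 0, and the invariant factors of ∂_2 are all 1, so H_1 ≅ 0.
  H_2: rank ker ∂_2 − rank ∂_3 = (4 − 3) − 0 = 1, and there is no ∂_3, so H_2 ≅ Z.

(K is a triangulation of the 2-sphere S^2.)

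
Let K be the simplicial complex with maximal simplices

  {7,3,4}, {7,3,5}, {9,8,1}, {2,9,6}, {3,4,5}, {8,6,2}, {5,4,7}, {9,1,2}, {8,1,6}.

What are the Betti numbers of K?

b_0 = 2, b_1 = 1, b_2 = 1.

Fix the vertex order 1 < 2 < 3 < 4 < 5 < 6 < 7 < 8 < 9 and write every simplex with vertices in increasing order. Then dim K = 2 and the simplices of K are:

  0-simplices (9): [1], [2], [3], [4], [5], [6], [7], [8], [9]
  1-simplices (16): [1,2], [1,6], [1,8], [1,9], [2,6], [2,8], [2,9], [3,4], [3,5], [3,7], [4,5], [4,7], [5,7], [6,8], [6,9], [8,9]
  2-simplices (9): [1,2,9], [1,6,8], [1,8,9], [2,6,8], [2,6,9], [3,4,5], [3,4,7], [3,5,7], [4,5,7]

so the chain groups are C_0 ≅ Z^9, C_1 ≅ Z^16, C_2 ≅ Z^9.

Boundary ∂_1: C_1 → C_0 maps an edge to its endpoints' difference, ∂[p,q] = q − p.
The 9×16 boundary matrix has rank 7 and Smith normal form diag(1,1,1,1,1,1,1).

∂_2: C_2 → C_1 sends each 2-simplex [p,q,r] to [q,r] − [p,r] + [p,q]. For instance
  ∂[3,4,5] = [4,5] − [3,5] + [3,4],
  ∂[1,6,8] = [6,8] − [1,8] + [1,6].
This gives a 16×9 integer matrix of rank 8; reducing to Smith normal form yields diagonal entries (1,1,1,1,1,1,1,1).

From H_k ≅ ker(∂_k) / im(∂_{k+1}) we obtain:

  H_0: rank C_0 − rank ∂_1 = 9 − 7 = 2, and the invariant factors of ∂_1 are all 1, so H_0 ≅ Z^2.
  H_1: rank ker ∂_1 − rank ∂_2 = (16 − 7) − 8 = 1, and the invariant factors of ∂_2 are all 1, so H_1 ≅ Z.
  H_2: rank ker ∂_2 − rank ∂_3 = (9 − 8) − 0 = 1, and there is no ∂_3, so H_2 ≅ Z.

(K is a triangulation of the disjoint union of the 2-sphere S^2 and the Möbius band.)

Hence the Betti numbers are b_0 = 2, b_1 = 1, b_2 = 1.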